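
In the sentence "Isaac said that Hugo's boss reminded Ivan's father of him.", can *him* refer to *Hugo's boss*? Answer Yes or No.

*him* is a pronoun; Principle B requires it to be free in its binding domain — the clause headed by 'reminded'.
— Hugo's boss: subject of the clause headed by 'reminded'; c-commands the pronoun within its binding domain — blocked (Principle B).

No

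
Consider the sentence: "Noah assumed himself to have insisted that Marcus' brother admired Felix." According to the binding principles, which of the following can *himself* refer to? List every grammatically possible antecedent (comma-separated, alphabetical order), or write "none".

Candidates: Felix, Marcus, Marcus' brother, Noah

Noah

*himself* is a reflexive; Principle A requires it to be bound within its binding domain — the matrix clause.
— Felix: object of the clause headed by 'admired'; does not c-command the reflexive — cannot bind it (Principle A).
— Marcus: possessor inside the subject DP of the clause headed by 'admired'; does not c-command the reflexive — cannot bind it (Principle A).
— Marcus' brother: subject of the clause headed by 'admired'; does not c-command the reflexive — cannot bind it (Principle A).
— Noah: subject of the matrix clause; c-commands the reflexive within its binding domain — allowed (Principle A).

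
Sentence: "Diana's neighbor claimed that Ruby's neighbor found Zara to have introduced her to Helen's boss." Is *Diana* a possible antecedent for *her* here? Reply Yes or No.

*her* is a pronoun; Principle B requires it to be free in its binding domain — the clause headed by 'introduced'.
— Diana: possessor inside the subject DP of the matrix clause; does not c-command the pronoun — Principle B does not apply; allowed.

Yes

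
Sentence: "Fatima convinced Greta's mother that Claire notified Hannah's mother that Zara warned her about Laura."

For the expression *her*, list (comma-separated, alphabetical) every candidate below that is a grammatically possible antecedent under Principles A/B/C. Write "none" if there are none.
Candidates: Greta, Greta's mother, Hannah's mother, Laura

Greta, Greta's mother, Hannah's mother

*her* is a pronoun; Principle B requires it to be free in its binding domain — the clause headed by 'warned'.
— Greta: possessor inside the object DP of the matrix clause; does not c-command the pronoun — Principle B does not apply; allowed.
— Greta's mother: object of the matrix clause; c-commands the pronoun but lies outside its binding domain — allowed.
— Hannah's mother: object of the clause headed by 'notified'; c-commands the pronoun but lies outside its binding domain — allowed.
— Laura: second object of the clause headed by 'warned'; is c-commanded by the pronoun; coreference would bind this R-expression — blocked (Principle C).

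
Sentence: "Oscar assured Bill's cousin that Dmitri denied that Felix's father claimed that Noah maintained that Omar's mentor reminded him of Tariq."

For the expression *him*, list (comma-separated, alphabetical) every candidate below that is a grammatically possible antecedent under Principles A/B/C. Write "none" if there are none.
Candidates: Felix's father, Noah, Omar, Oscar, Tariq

Felix's father, Noah, Omar, Oscar

*him* is a pronoun; Principle B requires it to be free in its binding domain — the clause headed by 'reminded'.
— Felix's father: subject of the clause headed by 'claimed'; c-commands the pronoun but lies outside its binding domain — allowed.
— Noah: subject of the clause headed by 'maintained'; c-commands the pronoun but lies outside its binding domain — allowed.
— Omar: possessor inside the subject DP of the clause headed by 'reminded'; does not c-command the pronoun — Principle B does not apply; allowed.
— Oscar: subject of the matrix clause; c-commands the pronoun but lies outside its binding domain — allowed.
— Tariq: second object of the clause headed by 'reminded'; is c-commanded by the pronoun; coreference would bind this R-expression — blocked (Principle C).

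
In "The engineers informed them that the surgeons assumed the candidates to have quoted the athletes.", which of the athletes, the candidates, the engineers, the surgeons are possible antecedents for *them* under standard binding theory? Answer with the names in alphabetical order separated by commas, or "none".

*them* is a pronoun; Principle B requires it to be free in its binding domain — the matrix clause.
— the athletes: object of the clause headed by 'quoted'; is c-commanded by the pronoun; coreference would bind this R-expression — blocked (Principle C).
— the candidates: subject of the clause headed by 'quoted'; is c-commanded by the pronoun; coreference would bind this R-expression — blocked (Principle C).
— the engineers: subject of the matrix clause; c-commands the pronoun within its binding domain — blocked (Principle B).
— the surgeons: subject of the clause headed by 'assumed'; is c-commanded by the pronoun; coreference would bind this R-expression — blocked (Principle C).

none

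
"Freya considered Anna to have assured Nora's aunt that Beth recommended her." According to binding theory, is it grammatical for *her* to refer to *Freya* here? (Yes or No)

*Freya* is an R-expression; Principle C requires it to be free (not bound by any c-commanding expression).
— her: object of the clause headed by 'recommended'; the pronoun does not c-command the R-expression — coreference allowed.

Yes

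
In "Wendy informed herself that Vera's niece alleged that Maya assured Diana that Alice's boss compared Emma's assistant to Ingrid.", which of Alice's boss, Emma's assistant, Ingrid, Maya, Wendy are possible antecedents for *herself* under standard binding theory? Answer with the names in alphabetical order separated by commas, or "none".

*herself* is a reflexive; Principle A requires it to be bound within its binding domain — the matrix clause.
— Alice's boss: subject of the clause headed by 'compared'; does not c-command the reflexive — cannot bind it (Principle A).
— Emma's assistant: object of the clause headed by 'compared'; does not c-command the reflexive — cannot bind it (Principle A).
— Ingrid: second object of the clause headed by 'compared'; does not c-command the reflexive — cannot bind it (Principle A).
— Maya: subject of the clause headed by 'assured'; does not c-command the reflexive — cannot bind it (Principle A).
— Wendy: subject of the matrix clause; c-commands the reflexive within its binding domain — allowed (Principle A).

Wendy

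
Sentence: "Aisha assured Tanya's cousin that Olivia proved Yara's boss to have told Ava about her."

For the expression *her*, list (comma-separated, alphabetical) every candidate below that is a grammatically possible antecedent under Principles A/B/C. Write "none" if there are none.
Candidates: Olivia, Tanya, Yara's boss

Olivia, Tanya

*her* is a pronoun; Principle B requires it to be free in its binding domain — the clause headed by 'told'.
— Olivia: subject of the clause headed by 'proved'; c-commands the pronoun but lies outside its binding domain — allowed.
— Tanya: possessor inside the object DP of the matrix clause; does not c-command the pronoun — Principle B does not apply; allowed.
— Yara's boss: subject of the clause headed by 'told'; c-commands the pronoun within its binding domain — blocked (Principle B).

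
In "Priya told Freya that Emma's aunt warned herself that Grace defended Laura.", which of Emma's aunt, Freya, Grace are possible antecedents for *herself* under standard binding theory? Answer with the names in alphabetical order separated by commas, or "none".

*herself* is a reflexive; Principle A requires it to be bound within its binding domain — the clause headed by 'warned'.
— Emma's aunt: subject of the clause headed by 'warned'; c-commands the reflexive within its binding domain — allowed (Principle A).
— Freya: object of the matrix clause; c-commands the reflexive but lies outside its binding domain — cannot bind it (Principle A).
— Grace: subject of the clause headed by 'defended'; does not c-command the reflexive — cannot bind it (Principle A).

Emma's aunt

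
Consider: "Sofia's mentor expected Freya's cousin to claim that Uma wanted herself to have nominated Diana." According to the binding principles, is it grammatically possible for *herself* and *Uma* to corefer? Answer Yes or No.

*herself* is a reflexive; Principle A requires it to be bound within its binding domain — the clause headed by 'wanted'.
— Uma: subject of the clause headed by 'wanted'; c-commands the reflexive within its binding domain — allowed (Principle A).

Yes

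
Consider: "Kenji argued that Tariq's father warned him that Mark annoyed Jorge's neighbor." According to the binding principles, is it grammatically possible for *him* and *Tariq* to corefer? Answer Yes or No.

Yes

*him* is a pronoun; Principle B requires it to be free in its binding domain — the clause headed by 'warned'.
— Tariq: possessor inside the subject DP of the clause headed by 'warned'; does not c-command the pronoun — Principle B does not apply; allowed.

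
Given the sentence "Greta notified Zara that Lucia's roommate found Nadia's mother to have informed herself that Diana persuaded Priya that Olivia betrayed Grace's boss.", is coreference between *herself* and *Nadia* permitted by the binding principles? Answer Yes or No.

No

*herself* is a reflexive; Principle A requires it to be bound within its binding domain — the clause headed by 'informed'.
— Nadia: possessor inside the subject DP of the clause headed by 'informed'; does not c-command the reflexive — cannot bind it (Principle A).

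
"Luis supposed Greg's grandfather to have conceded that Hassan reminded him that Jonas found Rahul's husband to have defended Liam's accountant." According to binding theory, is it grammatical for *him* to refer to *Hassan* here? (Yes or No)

No

*Hassan* is an R-expression; Principle C requires it to be free (not bound by any c-commanding expression).
— him: object of the clause headed by 'reminded'; the R-expression locally c-commands the pronoun — coreference blocked (Principle B on the pronoun).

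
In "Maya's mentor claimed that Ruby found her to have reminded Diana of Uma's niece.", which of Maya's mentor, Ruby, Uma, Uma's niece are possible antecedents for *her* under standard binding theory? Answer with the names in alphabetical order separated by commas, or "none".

Maya's mentor

*her* is a pronoun; Principle B requires it to be free in its binding domain — the clause headed by 'found'.
— Maya's mentor: subject of the matrix clause; c-commands the pronoun but lies outside its binding domain — allowed.
— Ruby: subject of the clause headed by 'found'; c-commands the pronoun within its binding domain — blocked (Principle B).
— Uma: possessor inside the second object DP of the clause headed by 'reminded'; is c-commanded by the pronoun; coreference would bind this R-expression — blocked (Principle C).
— Uma's niece: second object of the clause headed by 'reminded'; is c-commanded by the pronoun; coreference would bind this R-expression — blocked (Principle C).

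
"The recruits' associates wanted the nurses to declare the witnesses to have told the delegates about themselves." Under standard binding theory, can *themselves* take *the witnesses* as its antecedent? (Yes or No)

Yes

*themselves* is a reflexive; Principle A requires it to be bound within its binding domain — the clause headed by 'told'.
— the witnesses: subject of the clause headed by 'told'; c-commands the reflexive within its binding domain — allowed (Principle A).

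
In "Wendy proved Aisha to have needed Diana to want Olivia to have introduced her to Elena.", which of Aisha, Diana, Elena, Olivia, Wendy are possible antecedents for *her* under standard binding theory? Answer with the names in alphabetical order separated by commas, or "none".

Aisha, Diana, Wendy

*her* is a pronoun; Principle B requires it to be free in its binding domain — the clause headed by 'introduced'.
— Aisha: subject of the clause headed by 'needed'; c-commands the pronoun but lies outside its binding domain — allowed.
— Diana: subject of the clause headed by 'want'; c-commands the pronoun but lies outside its binding domain — allowed.
— Elena: second object of the clause headed by 'introduced'; is c-commanded by the pronoun; coreference would bind this R-expression — blocked (Principle C).
— Olivia: subject of the clause headed by 'introduced'; c-commands the pronoun within its binding domain — blocked (Principle B).
— Wendy: subject of the matrix clause; c-commands the pronoun but lies outside its binding domain — allowed.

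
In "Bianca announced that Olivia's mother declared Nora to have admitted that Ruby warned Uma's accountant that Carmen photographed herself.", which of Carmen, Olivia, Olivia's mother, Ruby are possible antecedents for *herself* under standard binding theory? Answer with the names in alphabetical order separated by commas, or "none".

*herself* is a reflexive; Principle A requires it to be bound within its binding domain — the clause headed by 'photographed'.
— Carmen: subject of the clause headed by 'photographed'; c-commands the reflexive within its binding domain — allowed (Principle A).
— Olivia: possessor inside the subject DP of the clause headed by 'declared'; does not c-command the reflexive — cannot bind it (Principle A).
— Olivia's mother: subject of the clause headed by 'declared'; c-commands the reflexive but lies outside its binding domain — cannot bind it (Principle A).
— Ruby: subject of the clause headed by 'warned'; c-commands the reflexive but lies outside its binding domain — cannot bind it (Principle A).

Carmen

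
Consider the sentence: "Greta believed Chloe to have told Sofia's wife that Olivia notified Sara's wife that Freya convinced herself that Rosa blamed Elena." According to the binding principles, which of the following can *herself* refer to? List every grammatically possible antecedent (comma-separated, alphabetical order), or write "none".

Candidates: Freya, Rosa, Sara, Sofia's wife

Freya

*herself* is a reflexive; Principle A requires it to be bound within its binding domain — the clause headed by 'convinced'.
— Freya: subject of the clause headed by 'convinced'; c-commands the reflexive within its binding domain — allowed (Principle A).
— Rosa: subject of the clause headed by 'blamed'; does not c-command the reflexive — cannot bind it (Principle A).
— Sara: possessor inside the object DP of the clause headed by 'notified'; does not c-command the reflexive — cannot bind it (Principle A).
— Sofia's wife: object of the clause headed by 'told'; c-commands the reflexive but lies outside its binding domain — cannot bind it (Principle A).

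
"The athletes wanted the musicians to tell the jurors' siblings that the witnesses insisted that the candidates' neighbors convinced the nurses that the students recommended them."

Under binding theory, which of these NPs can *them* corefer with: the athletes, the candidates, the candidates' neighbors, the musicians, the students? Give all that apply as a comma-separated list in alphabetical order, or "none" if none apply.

*them* is a pronoun; Principle B requires it to be free in its binding domain — the clause headed by 'recommended'.
— the athletes: subject of the matrix clause; c-commands the pronoun but lies outside its binding domain — allowed.
— the candidates: possessor inside the subject DP of the clause headed by 'convinced'; does not c-command the pronoun — Principle B does not apply; allowed.
— the candidates' neighbors: subject of the clause headed by 'convinced'; c-commands the pronoun but lies outside its binding domain — allowed.
— the musicians: subject of the clause headed by 'tell'; c-commands the pronoun but lies outside its binding domain — allowed.
— the students: subject of the clause headed by 'recommended'; c-commands the pronoun within its binding domain — blocked (Principle B).

the athletes, the candidates, the candidates' neighbors, the musicians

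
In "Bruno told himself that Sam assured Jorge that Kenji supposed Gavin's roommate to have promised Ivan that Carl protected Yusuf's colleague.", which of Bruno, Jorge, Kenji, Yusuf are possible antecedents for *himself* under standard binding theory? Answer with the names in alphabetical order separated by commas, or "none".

Bruno

*himself* is a reflexive; Principle A requires it to be bound within its binding domain — the matrix clause.
— Bruno: subject of the matrix clause; c-commands the reflexive within its binding domain — allowed (Principle A).
— Jorge: object of the clause headed by 'assured'; does not c-command the reflexive — cannot bind it (Principle A).
— Kenji: subject of the clause headed by 'supposed'; does not c-command the reflexive — cannot bind it (Principle A).
— Yusuf: possessor inside the object DP of the clause headed by 'protected'; does not c-command the reflexive — cannot bind it (Principle A).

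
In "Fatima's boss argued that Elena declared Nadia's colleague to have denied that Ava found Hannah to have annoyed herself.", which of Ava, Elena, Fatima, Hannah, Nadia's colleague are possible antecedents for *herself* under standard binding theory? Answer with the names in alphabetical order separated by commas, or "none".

*herself* is a reflexive; Principle A requires it to be bound within its binding domain — the clause headed by 'annoyed'.
— Ava: subject of the clause headed by 'found'; c-commands the reflexive but lies outside its binding domain — cannot bind it (Principle A).
— Elena: subject of the clause headed by 'declared'; c-commands the reflexive but lies outside its binding domain — cannot bind it (Principle A).
— Fatima: possessor inside the subject DP of the matrix clause; does not c-command the reflexive — cannot bind it (Principle A).
— Hannah: subject of the clause headed by 'annoyed'; c-commands the reflexive within its binding domain — allowed (Principle A).
— Nadia's colleague: subject of the clause headed by 'denied'; c-commands the reflexive but lies outside its binding domain — cannot bind it (Principle A).

Hannah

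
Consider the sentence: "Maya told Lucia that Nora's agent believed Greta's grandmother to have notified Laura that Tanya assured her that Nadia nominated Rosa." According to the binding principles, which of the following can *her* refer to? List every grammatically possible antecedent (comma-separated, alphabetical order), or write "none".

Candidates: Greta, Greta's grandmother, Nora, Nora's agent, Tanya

*her* is a pronoun; Principle B requires it to be free in its binding domain — the clause headed by 'assured'.
— Greta: possessor inside the subject DP of the clause headed by 'notified'; does not c-command the pronoun — Principle B does not apply; allowed.
— Greta's grandmother: subject of the clause headed by 'notified'; c-commands the pronoun but lies outside its binding domain — allowed.
— Nora: possessor inside the subject DP of the clause headed by 'believed'; does not c-command the pronoun — Principle B does not apply; allowed.
— Nora's agent: subject of the clause headed by 'believed'; c-commands the pronoun but lies outside its binding domain — allowed.
— Tanya: subject of the clause headed by 'assured'; c-commands the pronoun within its binding domain — blocked (Principle B).

Greta, Greta's grandmother, Nora, Nora's agent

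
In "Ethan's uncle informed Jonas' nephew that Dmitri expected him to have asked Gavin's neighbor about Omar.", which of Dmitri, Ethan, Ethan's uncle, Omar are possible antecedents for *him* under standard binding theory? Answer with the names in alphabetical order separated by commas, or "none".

Ethan, Ethan's uncle

*him* is a pronoun; Principle B requires it to be free in its binding domain — the clause headed by 'expected'.
— Dmitri: subject of the clause headed by 'expected'; c-commands the pronoun within its binding domain — blocked (Principle B).
— Ethan: possessor inside the subject DP of the matrix clause; does not c-command the pronoun — Principle B does not apply; allowed.
— Ethan's uncle: subject of the matrix clause; c-commands the pronoun but lies outside its binding domain — allowed.
— Omar: second object of the clause headed by 'asked'; is c-commanded by the pronoun; coreference would bind this R-expression — blocked (Principle C).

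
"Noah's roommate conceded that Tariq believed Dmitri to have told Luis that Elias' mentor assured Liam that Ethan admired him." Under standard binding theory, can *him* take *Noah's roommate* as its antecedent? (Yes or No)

*him* is a pronoun; Principle B requires it to be free in its binding domain — the clause headed by 'admired'.
— Noah's roommate: subject of the matrix clause; c-commands the pronoun but lies outside its binding domain — allowed.

Yes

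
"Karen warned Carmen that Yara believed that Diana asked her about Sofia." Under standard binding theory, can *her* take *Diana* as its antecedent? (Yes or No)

No

*her* is a pronoun; Principle B requires it to be free in its binding domain — the clause headed by 'asked'.
— Diana: subject of the clause headed by 'asked'; c-commands the pronoun within its binding domain — blocked (Principle B).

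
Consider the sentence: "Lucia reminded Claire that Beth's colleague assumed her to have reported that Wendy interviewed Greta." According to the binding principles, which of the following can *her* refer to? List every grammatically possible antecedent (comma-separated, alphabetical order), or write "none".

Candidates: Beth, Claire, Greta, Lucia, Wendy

*her* is a pronoun; Principle B requires it to be free in its binding domain — the clause headed by 'assumed'.
— Beth: possessor inside the subject DP of the clause headed by 'assumed'; does not c-command the pronoun — Principle B does not apply; allowed.
— Claire: object of the matrix clause; c-commands the pronoun but lies outside its binding domain — allowed.
— Greta: object of the clause headed by 'interviewed'; is c-commanded by the pronoun; coreference would bind this R-expression — blocked (Principle C).
— Lucia: subject of the matrix clause; c-commands the pronoun but lies outside its binding domain — allowed.
— Wendy: subject of the clause headed by 'interviewed'; is c-commanded by the pronoun; coreference would bind this R-expression — blocked (Principle C).

Beth, Claire, Lucia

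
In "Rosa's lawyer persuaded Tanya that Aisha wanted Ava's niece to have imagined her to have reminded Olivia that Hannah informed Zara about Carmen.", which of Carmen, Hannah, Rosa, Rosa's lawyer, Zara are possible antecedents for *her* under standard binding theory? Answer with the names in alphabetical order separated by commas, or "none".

Rosa, Rosa's lawyer

*her* is a pronoun; Principle B requires it to be free in its binding domain — the clause headed by 'imagined'.
— Carmen: second object of the clause headed by 'informed'; is c-commanded by the pronoun; coreference would bind this R-expression — blocked (Principle C).
— Hannah: subject of the clause headed by 'informed'; is c-commanded by the pronoun; coreference would bind this R-expression — blocked (Principle C).
— Rosa: possessor inside the subject DP of the matrix clause; does not c-command the pronoun — Principle B does not apply; allowed.
— Rosa's lawyer: subject of the matrix clause; c-commands the pronoun but lies outside its binding domain — allowed.
— Zara: object of the clause headed by 'informed'; is c-commanded by the pronoun; coreference would bind this R-expression — blocked (Principle C).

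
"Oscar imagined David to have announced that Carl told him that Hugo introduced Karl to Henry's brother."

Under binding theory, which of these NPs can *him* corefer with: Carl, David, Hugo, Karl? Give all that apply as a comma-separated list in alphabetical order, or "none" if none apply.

David

*him* is a pronoun; Principle B requires it to be free in its binding domain — the clause headed by 'told'.
— Carl: subject of the clause headed by 'told'; c-commands the pronoun within its binding domain — blocked (Principle B).
— David: subject of the clause headed by 'announced'; c-commands the pronoun but lies outside its binding domain — allowed.
— Hugo: subject of the clause headed by 'introduced'; is c-commanded by the pronoun; coreference would bind this R-expression — blocked (Principle C).
— Karl: object of the clause headed by 'introduced'; is c-commanded by the pronoun; coreference would bind this R-expression — blocked (Principle C).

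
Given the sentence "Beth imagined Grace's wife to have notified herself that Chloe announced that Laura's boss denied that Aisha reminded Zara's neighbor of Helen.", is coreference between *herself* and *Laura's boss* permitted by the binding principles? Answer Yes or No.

*herself* is a reflexive; Principle A requires it to be bound within its binding domain — the clause headed by 'notified'.
— Laura's boss: subject of the clause headed by 'denied'; does not c-command the reflexive — cannot bind it (Principle A).

No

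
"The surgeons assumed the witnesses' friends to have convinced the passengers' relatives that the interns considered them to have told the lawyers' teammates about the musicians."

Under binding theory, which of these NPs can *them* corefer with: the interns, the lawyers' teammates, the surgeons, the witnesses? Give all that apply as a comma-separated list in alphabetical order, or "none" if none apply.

the surgeons, the witnesses

*them* is a pronoun; Principle B requires it to be free in its binding domain — the clause headed by 'considered'.
— the interns: subject of the clause headed by 'considered'; c-commands the pronoun within its binding domain — blocked (Principle B).
— the lawyers' teammates: object of the clause headed by 'told'; is c-commanded by the pronoun; coreference would bind this R-expression — blocked (Principle C).
— the surgeons: subject of the matrix clause; c-commands the pronoun but lies outside its binding domain — allowed.
— the witnesses: possessor inside the subject DP of the clause headed by 'convinced'; does not c-command the pronoun — Principle B does not apply; allowed.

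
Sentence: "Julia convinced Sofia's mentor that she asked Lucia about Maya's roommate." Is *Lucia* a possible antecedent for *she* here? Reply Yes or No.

No

*she* is a pronoun; Principle B requires it to be free in its binding domain — the clause headed by 'asked'.
— Lucia: object of the clause headed by 'asked'; is c-commanded by the pronoun; coreference would bind this R-expression — blocked (Principle C).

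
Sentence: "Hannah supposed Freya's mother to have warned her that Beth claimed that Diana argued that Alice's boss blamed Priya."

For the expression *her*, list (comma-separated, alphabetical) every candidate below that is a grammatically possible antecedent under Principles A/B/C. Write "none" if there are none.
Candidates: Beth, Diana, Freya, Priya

*her* is a pronoun; Principle B requires it to be free in its binding domain — the clause headed by 'warned'.
— Beth: subject of the clause headed by 'claimed'; is c-commanded by the pronoun; coreference would bind this R-expression — blocked (Principle C).
— Diana: subject of the clause headed by 'argued'; is c-commanded by the pronoun; coreference would bind this R-expression — blocked (Principle C).
— Freya: possessor inside the subject DP of the clause headed by 'warned'; does not c-command the pronoun — Principle B does not apply; allowed.
— Priya: object of the clause headed by 'blamed'; is c-commanded by the pronoun; coreference would bind this R-expression — blocked (Principle C).

Freya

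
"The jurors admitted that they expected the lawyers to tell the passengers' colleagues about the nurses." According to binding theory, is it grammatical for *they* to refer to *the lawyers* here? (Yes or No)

*the lawyers* is an R-expression; Principle C requires it to be free (not bound by any c-commanding expression).
— they: subject of the clause headed by 'expected'; the pronoun c-commands the R-expression — coreference blocked (Principle C).

No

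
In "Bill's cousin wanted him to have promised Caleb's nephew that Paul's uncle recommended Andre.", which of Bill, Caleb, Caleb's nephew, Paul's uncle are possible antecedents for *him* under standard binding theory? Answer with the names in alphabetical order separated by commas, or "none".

Bill

*him* is a pronoun; Principle B requires it to be free in its binding domain — the matrix clause.
— Bill: possessor inside the subject DP of the matrix clause; does not c-command the pronoun — Principle B does not apply; allowed.
— Caleb: possessor inside the object DP of the clause headed by 'promised'; is c-commanded by the pronoun; coreference would bind this R-expression — blocked (Principle C).
— Caleb's nephew: object of the clause headed by 'promised'; is c-commanded by the pronoun; coreference would bind this R-expression — blocked (Principle C).
— Paul's uncle: subject of the clause headed by 'recommended'; is c-commanded by the pronoun; coreference would bind this R-expression — blocked (Principle C).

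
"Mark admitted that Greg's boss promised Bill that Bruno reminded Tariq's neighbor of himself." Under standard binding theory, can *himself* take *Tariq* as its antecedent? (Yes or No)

*himself* is a reflexive; Principle A requires it to be bound within its binding domain — the clause headed by 'reminded'.
— Tariq: possessor inside the object DP of the clause headed by 'reminded'; does not c-command the reflexive — cannot bind it (Principle A).

No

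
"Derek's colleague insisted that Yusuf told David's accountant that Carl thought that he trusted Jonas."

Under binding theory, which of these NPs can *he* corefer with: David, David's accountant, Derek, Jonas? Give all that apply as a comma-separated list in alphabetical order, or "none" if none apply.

David, David's accountant, Derek

*he* is a pronoun; Principle B requires it to be free in its binding domain — the clause headed by 'trusted'.
— David: possessor inside the object DP of the clause headed by 'told'; does not c-command the pronoun — Principle B does not apply; allowed.
— David's accountant: object of the clause headed by 'told'; c-commands the pronoun but lies outside its binding domain — allowed.
— Derek: possessor inside the subject DP of the matrix clause; does not c-command the pronoun — Principle B does not apply; allowed.
— Jonas: object of the clause headed by 'trusted'; is c-commanded by the pronoun; coreference would bind this R-expression — blocked (Principle C).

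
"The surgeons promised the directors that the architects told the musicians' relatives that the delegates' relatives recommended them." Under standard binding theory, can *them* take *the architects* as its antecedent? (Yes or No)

Yes

*them* is a pronoun; Principle B requires it to be free in its binding domain — the clause headed by 'recommended'.
— the architects: subject of the clause headed by 'told'; c-commands the pronoun but lies outside its binding domain — allowed.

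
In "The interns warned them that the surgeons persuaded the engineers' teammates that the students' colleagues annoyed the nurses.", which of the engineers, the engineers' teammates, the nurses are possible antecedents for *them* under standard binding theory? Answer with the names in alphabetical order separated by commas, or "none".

*them* is a pronoun; Principle B requires it to be free in its binding domain — the matrix clause.
— the engineers: possessor inside the object DP of the clause headed by 'persuaded'; is c-commanded by the pronoun; coreference would bind this R-expression — blocked (Principle C).
— the engineers' teammates: object of the clause headed by 'persuaded'; is c-commanded by the pronoun; coreference would bind this R-expression — blocked (Principle C).
— the nurses: object of the clause headed by 'annoyed'; is c-commanded by the pronoun; coreference would bind this R-expression — blocked (Principle C).

none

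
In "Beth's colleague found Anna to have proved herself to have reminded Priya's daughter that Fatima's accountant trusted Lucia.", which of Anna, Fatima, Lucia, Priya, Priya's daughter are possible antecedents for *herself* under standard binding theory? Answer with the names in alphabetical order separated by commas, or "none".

*herself* is a reflexive; Principle A requires it to be bound within its binding domain — the clause headed by 'proved'.
— Anna: subject of the clause headed by 'proved'; c-commands the reflexive within its binding domain — allowed (Principle A).
— Fatima: possessor inside the subject DP of the clause headed by 'trusted'; does not c-command the reflexive — cannot bind it (Principle A).
— Lucia: object of the clause headed by 'trusted'; does not c-command the reflexive — cannot bind it (Principle A).
— Priya: possessor inside the object DP of the clause headed by 'reminded'; does not c-command the reflexive — cannot bind it (Principle A).
— Priya's daughter: object of the clause headed by 'reminded'; does not c-command the reflexive — cannot bind it (Principle A).

Anna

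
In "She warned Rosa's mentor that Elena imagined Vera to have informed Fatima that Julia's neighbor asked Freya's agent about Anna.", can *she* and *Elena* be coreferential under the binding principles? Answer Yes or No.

No

*Elena* is an R-expression; Principle C requires it to be free (not bound by any c-commanding expression).
— she: subject of the matrix clause; the pronoun c-commands the R-expression — coreference blocked (Principle C).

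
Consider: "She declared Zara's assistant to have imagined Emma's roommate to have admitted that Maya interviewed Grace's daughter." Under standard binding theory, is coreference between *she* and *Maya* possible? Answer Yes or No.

*Maya* is an R-expression; Principle C requires it to be free (not bound by any c-commanding expression).
— she: subject of the matrix clause; the pronoun c-commands the R-expression — coreference blocked (Principle C).

No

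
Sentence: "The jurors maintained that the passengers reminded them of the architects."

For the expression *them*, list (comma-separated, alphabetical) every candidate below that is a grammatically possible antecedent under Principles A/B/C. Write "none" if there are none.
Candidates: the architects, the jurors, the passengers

the jurors

*them* is a pronoun; Principle B requires it to be free in its binding domain — the clause headed by 'reminded'.
— the architects: second object of the clause headed by 'reminded'; is c-commanded by the pronoun; coreference would bind this R-expression — blocked (Principle C).
— the jurors: subject of the matrix clause; c-commands the pronoun but lies outside its binding domain — allowed.
— the passengers: subject of the clause headed by 'reminded'; c-commands the pronoun within its binding domain — blocked (Principle B).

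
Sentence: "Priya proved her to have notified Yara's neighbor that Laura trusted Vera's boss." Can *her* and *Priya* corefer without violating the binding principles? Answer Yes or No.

*Priya* is an R-expression; Principle C requires it to be free (not bound by any c-commanding expression).
— her: subject of the clause headed by 'notified'; the R-expression locally c-commands the pronoun — coreference blocked (Principle B on the pronoun).

No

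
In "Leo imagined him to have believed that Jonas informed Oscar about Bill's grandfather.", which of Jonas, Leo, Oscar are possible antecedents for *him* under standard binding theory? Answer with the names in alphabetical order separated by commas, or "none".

*him* is a pronoun; Principle B requires it to be free in its binding domain — the matrix clause.
— Jonas: subject of the clause headed by 'informed'; is c-commanded by the pronoun; coreference would bind this R-expression — blocked (Principle C).
— Leo: subject of the matrix clause; c-commands the pronoun within its binding domain — blocked (Principle B).
— Oscar: object of the clause headed by 'informed'; is c-commanded by the pronoun; coreference would bind this R-expression — blocked (Principle C).

none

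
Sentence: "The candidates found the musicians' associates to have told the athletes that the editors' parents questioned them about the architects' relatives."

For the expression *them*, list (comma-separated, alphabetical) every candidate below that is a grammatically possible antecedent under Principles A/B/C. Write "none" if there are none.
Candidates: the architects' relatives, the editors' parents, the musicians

*them* is a pronoun; Principle B requires it to be free in its binding domain — the clause headed by 'questioned'.
— the architects' relatives: second object of the clause headed by 'questioned'; is c-commanded by the pronoun; coreference would bind this R-expression — blocked (Principle C).
— the editors' parents: subject of the clause headed by 'questioned'; c-commands the pronoun within its binding domain — blocked (Principle B).
— the musicians: possessor inside the subject DP of the clause headed by 'told'; does not c-command the pronoun — Principle B does not apply; allowed.

the musicians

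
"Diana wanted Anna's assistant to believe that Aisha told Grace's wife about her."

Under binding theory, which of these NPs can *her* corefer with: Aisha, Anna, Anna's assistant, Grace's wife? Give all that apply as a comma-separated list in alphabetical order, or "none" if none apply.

Anna, Anna's assistant

*her* is a pronoun; Principle B requires it to be free in its binding domain — the clause headed by 'told'.
— Aisha: subject of the clause headed by 'told'; c-commands the pronoun within its binding domain — blocked (Principle B).
— Anna: possessor inside the subject DP of the clause headed by 'believe'; does not c-command the pronoun — Principle B does not apply; allowed.
— Anna's assistant: subject of the clause headed by 'believe'; c-commands the pronoun but lies outside its binding domain — allowed.
— Grace's wife: object of the clause headed by 'told'; c-commands the pronoun within its binding domain — blocked (Principle B).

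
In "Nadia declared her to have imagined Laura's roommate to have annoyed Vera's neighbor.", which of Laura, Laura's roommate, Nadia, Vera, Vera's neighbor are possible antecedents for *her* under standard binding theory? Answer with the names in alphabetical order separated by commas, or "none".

none

*her* is a pronoun; Principle B requires it to be free in its binding domain — the matrix clause.
— Laura: possessor inside the subject DP of the clause headed by 'annoyed'; is c-commanded by the pronoun; coreference would bind this R-expression — blocked (Principle C).
— Laura's roommate: subject of the clause headed by 'annoyed'; is c-commanded by the pronoun; coreference would bind this R-expression — blocked (Principle C).
— Nadia: subject of the matrix clause; c-commands the pronoun within its binding domain — blocked (Principle B).
— Vera: possessor inside the object DP of the clause headed by 'annoyed'; is c-commanded by the pronoun; coreference would bind this R-expression — blocked (Principle C).
— Vera's neighbor: object of the clause headed by 'annoyed'; is c-commanded by the pronoun; coreference would bind this R-expression — blocked (Principle C).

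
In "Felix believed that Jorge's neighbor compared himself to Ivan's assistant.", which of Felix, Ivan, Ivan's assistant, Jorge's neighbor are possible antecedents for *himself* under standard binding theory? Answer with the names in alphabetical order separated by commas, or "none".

Jorge's neighbor

*himself* is a reflexive; Principle A requires it to be bound within its binding domain — the clause headed by 'compared'.
— Felix: subject of the matrix clause; c-commands the reflexive but lies outside its binding domain — cannot bind it (Principle A).
— Ivan: possessor inside the second object DP of the clause headed by 'compared'; does not c-command the reflexive — cannot bind it (Principle A).
— Ivan's assistant: second object of the clause headed by 'compared'; does not c-command the reflexive — cannot bind it (Principle A).
— Jorge's neighbor: subject of the clause headed by 'compared'; c-commands the reflexive within its binding domain — allowed (Principle A).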